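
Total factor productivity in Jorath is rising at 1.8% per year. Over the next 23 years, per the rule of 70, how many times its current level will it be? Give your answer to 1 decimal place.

about 1.5 times

Doubling time ≈ 70/1.8 = 38.89 years.
23 years / 38.89 ≈ 0.59 doublings → factor 2^0.59 ≈ 1.5.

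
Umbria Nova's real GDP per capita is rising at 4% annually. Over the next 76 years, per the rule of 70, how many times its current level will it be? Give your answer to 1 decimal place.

approximately 20.3 times

Doubles every ≈ 17.50 years (70/4).
76 years is 4.34 doublings; 2^4.34 ≈ 20.3×.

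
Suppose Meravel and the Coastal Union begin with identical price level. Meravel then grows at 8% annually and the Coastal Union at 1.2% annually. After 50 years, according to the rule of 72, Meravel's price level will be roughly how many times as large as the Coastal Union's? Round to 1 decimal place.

26.4 times

Meravel pulls ahead at 6.8 pp per year, so the ratio doubles every 72/6.8 ≈ 10.59 years.
In 50 years that's 4.72 doublings: 2^4.72 ≈ 26.4.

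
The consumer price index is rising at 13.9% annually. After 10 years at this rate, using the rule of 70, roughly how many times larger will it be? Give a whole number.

roughly 4 times

Doubling time ≈ 70/13.9 = 5.04 years.
10/5.04 ≈ 2 doublings, so about 2^2 = 4×.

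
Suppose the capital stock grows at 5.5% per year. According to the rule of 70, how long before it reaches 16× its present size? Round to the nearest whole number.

about 51 years

At 5.5% it doubles every 70/5.5 ≈ 12.73 years.
16 = 2^4, so 4 doublings → 51 years.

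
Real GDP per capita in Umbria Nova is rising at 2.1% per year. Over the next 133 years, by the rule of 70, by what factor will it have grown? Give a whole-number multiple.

about 16 times

Doubling time ≈ 70/2.1 = 33.33 years.
133/33.33 ≈ 4 doublings, so about 2^4 = 16×.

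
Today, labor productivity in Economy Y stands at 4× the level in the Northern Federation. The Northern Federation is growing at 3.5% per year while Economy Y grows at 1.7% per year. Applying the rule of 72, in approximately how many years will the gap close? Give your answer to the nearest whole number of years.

What matters is the difference: 1.8 pp.
Rule of 72 on the gap: the ratio halves every 72/1.8 ≈ 40.00 years.
A 4× gap closes after 2 halvings: 2 × 40.00 ≈ 80 years.

≈ 80 years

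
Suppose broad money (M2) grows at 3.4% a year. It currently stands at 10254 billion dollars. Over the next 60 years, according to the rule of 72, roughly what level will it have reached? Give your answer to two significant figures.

Doubling time ≈ 72/3.4 = 21.18 years.
60 years is 60/21.18 ≈ 2.83 doublings, a factor of 2^2.83 ≈ 7.11.
10254 × 7.11 ≈ 73000 billion dollars.

≈ 73000 billion dollars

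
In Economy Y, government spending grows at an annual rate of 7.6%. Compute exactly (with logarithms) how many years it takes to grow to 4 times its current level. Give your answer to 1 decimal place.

t = ln(4) / ln(1 + 0.076) = 1.3863 / 0.073250 ≈ 18.93.

18.9 years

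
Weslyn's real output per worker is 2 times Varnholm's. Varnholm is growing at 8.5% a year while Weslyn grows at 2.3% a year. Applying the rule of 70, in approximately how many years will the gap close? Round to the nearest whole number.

roughly 11 years

The growth-rate gap is 8.5% − 2.3% = 6.2 percentage points.
So the ratio between them halves every 70/6.2 ≈ 11.29 years.
A 2 times gap closes after 1 halving: 1 × 11.29 ≈ 11 years.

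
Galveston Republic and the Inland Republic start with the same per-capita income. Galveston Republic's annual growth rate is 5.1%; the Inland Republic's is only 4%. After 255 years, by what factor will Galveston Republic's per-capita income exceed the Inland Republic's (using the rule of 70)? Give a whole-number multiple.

around 16 times

Rate gap = 5.1% − 4% = 1.1 points.
The ratio doubles every 70/1.1 ≈ 63.64 years.
255/63.64 ≈ 4.01 doublings → ratio ≈ 2^4.01 ≈ 16.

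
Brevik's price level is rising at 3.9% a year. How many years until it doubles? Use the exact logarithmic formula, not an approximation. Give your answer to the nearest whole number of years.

t = ln(2) / ln(1 + 0.039) = 0.6931 / 0.038259 ≈ 18.12.
≈ 18 years.

18 years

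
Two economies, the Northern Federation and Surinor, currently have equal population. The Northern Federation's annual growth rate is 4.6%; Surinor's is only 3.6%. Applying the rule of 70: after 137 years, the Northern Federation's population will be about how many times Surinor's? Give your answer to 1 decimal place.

Only the 1-point difference matters.
70/1 ≈ 70.00 years per doubling of the ratio; 137 years gives 1.96 doublings, so ≈ 3.9×.

3.9 times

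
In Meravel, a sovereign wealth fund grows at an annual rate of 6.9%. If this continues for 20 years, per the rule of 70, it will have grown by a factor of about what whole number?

At 6.9% one doubling takes ≈ 10.14 years; 20 years is 2 of them, so ×4.

≈ 4 times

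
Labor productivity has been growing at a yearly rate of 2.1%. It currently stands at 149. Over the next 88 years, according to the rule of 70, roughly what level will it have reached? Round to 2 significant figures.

It doubles every 70/2.1 ≈ 33.33 years, so 88 years is 2.64 doublings.
2^2.64 ≈ 6.23; 149 × 6.23 ≈ 930.

roughly 930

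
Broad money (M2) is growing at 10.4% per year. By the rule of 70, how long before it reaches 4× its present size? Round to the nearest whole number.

Doubling time ≈ 70/10.4 = 6.73 years.
4× is 2 doublings, so 2 × 6.73 ≈ 13 years.

13 years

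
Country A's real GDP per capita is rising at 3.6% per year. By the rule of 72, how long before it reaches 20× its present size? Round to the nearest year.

One doubling takes 72/3.6 = 20.00 years.
20× is log₂ 20 ≈ 4.32 doublings, so ≈ 4.32 × 20.00 = 86 years.

86 years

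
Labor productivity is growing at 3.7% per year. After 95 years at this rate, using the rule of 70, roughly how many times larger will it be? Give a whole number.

At 3.7% one doubling takes ≈ 18.92 years; 95 years is 5 of them, so ×32.

roughly 32 times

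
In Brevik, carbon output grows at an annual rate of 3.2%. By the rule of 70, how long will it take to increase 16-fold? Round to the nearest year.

One doubling takes 70/3.2 = 21.88 years.
16× is 4 doublings, so 4 × 21.88 ≈ 88 years.

≈ 88 years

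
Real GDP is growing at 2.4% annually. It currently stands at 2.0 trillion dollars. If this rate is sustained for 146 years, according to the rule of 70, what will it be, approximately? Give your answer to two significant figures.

It doubles every 70/2.4 ≈ 29.17 years, so 146 years is 5.01 doublings.
2^5.01 ≈ 32.22; 2.0 × 32.22 ≈ 64 trillion dollars.

about 64 trillion dollars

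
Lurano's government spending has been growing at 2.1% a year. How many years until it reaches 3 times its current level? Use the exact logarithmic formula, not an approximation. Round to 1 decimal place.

t = ln(3) / ln(1 + 0.021) = 1.0986 / 0.020783 ≈ 52.86.

52.9 years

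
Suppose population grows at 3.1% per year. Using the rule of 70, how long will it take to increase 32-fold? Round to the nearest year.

Doubling time ≈ 70/3.1 = 22.58 years.
32× is 5 doublings, so 5 × 22.58 ≈ 113 years.

≈ 113 years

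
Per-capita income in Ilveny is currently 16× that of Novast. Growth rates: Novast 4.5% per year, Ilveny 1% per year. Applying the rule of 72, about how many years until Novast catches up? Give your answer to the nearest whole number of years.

What matters is the difference: 3.5 pp.
Rule of 72 on the gap: the ratio halves every 72/3.5 ≈ 20.57 years.
A 16× gap closes after 4 halvings: 4 × 20.57 ≈ 82 years.

≈ 82 years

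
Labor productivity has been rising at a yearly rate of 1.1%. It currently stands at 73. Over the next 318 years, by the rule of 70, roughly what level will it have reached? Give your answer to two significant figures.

It doubles every 70/1.1 ≈ 63.64 years, so 318 years is 5.00 doublings.
2^5.00 ≈ 32.00; 73 × 32.00 ≈ 2300.

2300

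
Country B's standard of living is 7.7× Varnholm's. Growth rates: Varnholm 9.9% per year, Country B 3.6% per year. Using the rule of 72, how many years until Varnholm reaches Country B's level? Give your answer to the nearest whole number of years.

approximately 34 years

What matters is the difference: 6.3 pp.
Rule of 72 on the gap: the ratio halves every 72/6.3 ≈ 11.43 years.
A 7.7× gap takes log₂(7.7) ≈ 2.94 halvings to close: 2.94 × 11.43 ≈ 34 years.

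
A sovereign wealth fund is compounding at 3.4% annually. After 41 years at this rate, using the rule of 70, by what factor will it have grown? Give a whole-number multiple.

At 3.4% one doubling takes ≈ 20.59 years; 41 years is 2 of them, so ×4.

around 4 times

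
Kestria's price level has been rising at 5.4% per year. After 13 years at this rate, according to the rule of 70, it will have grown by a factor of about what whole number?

about 2 times

Doubling time ≈ 70/5.4 = 12.96 years.
13/12.96 ≈ 1 doubling, so about 2^1 = 2×.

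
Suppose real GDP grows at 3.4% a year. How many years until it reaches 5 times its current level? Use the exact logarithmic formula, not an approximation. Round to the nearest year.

48 years

t = ln(5) / ln(1 + 0.034) = 1.6094 / 0.033435 ≈ 48.14.
≈ 48 years.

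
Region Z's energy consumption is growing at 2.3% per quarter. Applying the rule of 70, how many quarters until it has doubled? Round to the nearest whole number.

70/2.3 ≈ 30.43, so it doubles roughly every 30 quarters.

30 quarters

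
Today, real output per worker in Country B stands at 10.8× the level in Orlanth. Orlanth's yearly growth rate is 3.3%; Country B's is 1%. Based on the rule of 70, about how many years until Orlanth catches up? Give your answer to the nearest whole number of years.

approximately 104 years

Orlanth gains on Country B at 3.3% − 1% = 2.3 points a year.
At that relative rate the gap halves every 70/2.3 ≈ 30.43 years.
A 10.8× gap takes log₂(10.8) ≈ 3.43 halvings to close: 3.43 × 30.43 ≈ 104 years.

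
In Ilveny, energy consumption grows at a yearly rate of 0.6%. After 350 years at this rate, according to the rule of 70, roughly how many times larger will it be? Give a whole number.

approximately 8 times

70/0.6 ≈ 116.67 years per doubling.
350 years fits 3 doublings: 2^3 = 8.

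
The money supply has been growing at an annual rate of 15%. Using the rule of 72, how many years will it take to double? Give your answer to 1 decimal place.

roughly 4.8 years

Doubling time ≈ 72 / 15 = 4.80 years.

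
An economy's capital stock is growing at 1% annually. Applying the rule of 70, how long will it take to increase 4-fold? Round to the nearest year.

roughly 140 years

At 1% it doubles every 70/1 ≈ 70.00 years.
4× is 2 doublings, so 2 × 70.00 ≈ 140 years.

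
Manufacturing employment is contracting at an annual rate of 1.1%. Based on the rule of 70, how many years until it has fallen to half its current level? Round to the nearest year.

The rule works in reverse for decay: 70/1.1 ≈ 63.64 years to halve.

approximately 64 years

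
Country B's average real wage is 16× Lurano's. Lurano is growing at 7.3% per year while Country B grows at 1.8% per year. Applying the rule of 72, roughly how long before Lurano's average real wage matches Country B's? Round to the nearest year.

52 years

The growth-rate gap is 7.3% − 1.8% = 5.5 percentage points.
So the ratio between them halves every 72/5.5 ≈ 13.09 years.
A 16× gap closes after 4 halvings: 4 × 13.09 ≈ 52 years.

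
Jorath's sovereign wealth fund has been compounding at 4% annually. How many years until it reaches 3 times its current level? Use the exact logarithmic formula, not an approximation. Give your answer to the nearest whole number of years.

28 years

t = ln(3) / ln(1 + 0.04) = 1.0986 / 0.039221 ≈ 28.01.
≈ 28 years.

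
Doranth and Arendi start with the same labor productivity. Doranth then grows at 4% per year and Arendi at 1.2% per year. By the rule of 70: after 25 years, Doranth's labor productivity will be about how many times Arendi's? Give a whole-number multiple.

around 2 times

Doranth pulls ahead at 2.8 pp per year, so the ratio doubles every 70/2.8 ≈ 25.00 years.
In 25 years that's 1.00 doublings: 2^1.00 ≈ 2.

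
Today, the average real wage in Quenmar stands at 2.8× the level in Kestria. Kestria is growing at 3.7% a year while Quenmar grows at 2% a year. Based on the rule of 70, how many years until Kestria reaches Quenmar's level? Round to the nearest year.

What matters is the difference: 1.7 pp.
Rule of 70 on the gap: the ratio halves every 70/1.7 ≈ 41.18 years.
A 2.8× gap takes log₂(2.8) ≈ 1.49 halvings to close: 1.49 × 41.18 ≈ 61 years.

about 61 years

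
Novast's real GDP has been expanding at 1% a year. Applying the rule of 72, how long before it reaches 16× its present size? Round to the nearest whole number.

Doubling time ≈ 72/1 = 72.00 years.
16 = 2^4, so 4 doublings → 288 years.

288 years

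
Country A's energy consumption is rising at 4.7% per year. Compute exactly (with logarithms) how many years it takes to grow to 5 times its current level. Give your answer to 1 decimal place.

35.0 years

t = ln(5) / ln(1 + 0.047) = 1.6094 / 0.045929 ≈ 35.04.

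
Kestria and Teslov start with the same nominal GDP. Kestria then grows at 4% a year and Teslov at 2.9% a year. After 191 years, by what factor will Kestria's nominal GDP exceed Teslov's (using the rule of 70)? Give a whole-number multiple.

8 times

Kestria pulls ahead at 1.1 pp per year, so the ratio doubles every 70/1.1 ≈ 63.64 years.
In 191 years that's 3.00 doublings: 2^3.00 ≈ 8.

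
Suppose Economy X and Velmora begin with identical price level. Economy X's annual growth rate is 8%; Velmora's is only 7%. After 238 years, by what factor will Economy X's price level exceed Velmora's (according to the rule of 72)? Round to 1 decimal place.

Economy X pulls ahead at 1 pp per year, so the ratio doubles every 72/1 ≈ 72.00 years.
In 238 years that's 3.31 doublings: 2^3.31 ≈ 9.9.

about 9.9 times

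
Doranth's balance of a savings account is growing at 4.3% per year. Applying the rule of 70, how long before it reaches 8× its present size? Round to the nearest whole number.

One doubling takes 70/4.3 = 16.28 years.
8 = 2^3, so 3 doublings → 49 years.

around 49 years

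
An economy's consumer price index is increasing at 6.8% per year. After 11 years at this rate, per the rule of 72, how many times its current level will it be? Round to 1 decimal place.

Doubling time ≈ 72/6.8 = 10.59 years.
11 years / 10.59 ≈ 1.04 doublings → factor 2^1.04 ≈ 2.1.

roughly 2.1 times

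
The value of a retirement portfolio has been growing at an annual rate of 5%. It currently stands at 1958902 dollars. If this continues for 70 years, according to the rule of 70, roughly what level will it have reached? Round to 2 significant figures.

63000000 dollars

It doubles every 70/5 ≈ 14.00 years, so 70 years is 5.00 doublings.
2^5.00 ≈ 32.00; 1958902 × 32.00 ≈ 63000000 dollars.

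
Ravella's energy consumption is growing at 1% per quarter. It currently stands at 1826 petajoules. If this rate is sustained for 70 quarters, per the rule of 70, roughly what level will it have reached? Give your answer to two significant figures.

3700 petajoules

Doubling time ≈ 70/1 = 70.00 quarters.
70 quarters is 70/70.00 ≈ 1.00 doublings, a factor of 2^1.00 ≈ 2.00.
1826 × 2.00 ≈ 3700 petajoules.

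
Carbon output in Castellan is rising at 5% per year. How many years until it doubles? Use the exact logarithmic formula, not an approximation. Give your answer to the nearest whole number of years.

t = ln(2) / ln(1 + 0.05) = 0.6931 / 0.048790 ≈ 14.21.
≈ 14 years.

14 years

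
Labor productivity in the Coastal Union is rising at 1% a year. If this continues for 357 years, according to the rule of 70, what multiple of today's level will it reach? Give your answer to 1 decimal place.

≈ 34.3 times

Doubling time ≈ 70/1 = 70.00 years.
357 years / 70.00 ≈ 5.10 doublings → factor 2^5.10 ≈ 34.3.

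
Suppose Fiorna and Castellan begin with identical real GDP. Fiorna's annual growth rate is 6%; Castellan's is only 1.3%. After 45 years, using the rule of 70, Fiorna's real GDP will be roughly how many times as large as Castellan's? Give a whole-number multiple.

Rate gap = 6% − 1.3% = 4.7 points.
The ratio doubles every 70/4.7 ≈ 14.89 years.
45/14.89 ≈ 3.02 doublings → ratio ≈ 2^3.02 ≈ 8.

8 times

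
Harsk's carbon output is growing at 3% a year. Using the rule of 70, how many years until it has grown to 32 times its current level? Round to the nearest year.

about 117 years

At 3% it doubles every 70/3 ≈ 23.33 years.
Getting to 32× needs 5 doublings: 5 × 23.33 ≈ 117 years.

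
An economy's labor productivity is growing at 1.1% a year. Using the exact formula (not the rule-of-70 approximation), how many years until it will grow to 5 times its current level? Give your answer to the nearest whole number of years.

t = ln(5) / ln(1 + 0.011) = 1.6094 / 0.010940 ≈ 147.11.
≈ 147 years.

147 years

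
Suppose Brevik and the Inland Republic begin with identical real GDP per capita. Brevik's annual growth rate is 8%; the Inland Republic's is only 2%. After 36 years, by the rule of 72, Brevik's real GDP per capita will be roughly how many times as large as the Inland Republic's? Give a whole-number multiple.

Rate gap = 8% − 2% = 6 points.
The ratio doubles every 72/6 ≈ 12.00 years.
36/12.00 ≈ 3.00 doublings → ratio ≈ 2^3.00 ≈ 8.

8 times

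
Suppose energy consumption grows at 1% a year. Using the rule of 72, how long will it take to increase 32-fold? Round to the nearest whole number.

One doubling takes 72/1 = 72.00 years.
Getting to 32× needs 5 doublings: 5 × 72.00 ≈ 360 years.

roughly 360 years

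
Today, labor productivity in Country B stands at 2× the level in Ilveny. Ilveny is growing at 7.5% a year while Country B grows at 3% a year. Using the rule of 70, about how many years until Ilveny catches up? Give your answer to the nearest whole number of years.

What matters is the difference: 4.5 pp.
Rule of 70 on the gap: the ratio halves every 70/4.5 ≈ 15.56 years.
A 2× gap closes after 1 halving: 1 × 15.56 ≈ 16 years.

about 16 years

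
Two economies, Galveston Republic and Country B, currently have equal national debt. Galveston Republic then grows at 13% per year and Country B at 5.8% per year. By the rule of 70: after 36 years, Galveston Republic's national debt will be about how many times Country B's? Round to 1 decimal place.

13.0 times

Rate gap = 13% − 5.8% = 7.2 points.
The ratio doubles every 70/7.2 ≈ 9.72 years.
36/9.72 ≈ 3.70 doublings → ratio ≈ 2^3.70 ≈ 13.0.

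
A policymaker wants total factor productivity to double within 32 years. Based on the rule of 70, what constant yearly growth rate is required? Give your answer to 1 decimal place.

70 / 32 ≈ 2.19, so about 2.2% per year.

≈ 2.2%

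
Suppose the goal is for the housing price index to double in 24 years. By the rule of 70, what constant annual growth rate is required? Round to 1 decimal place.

70 / 24 ≈ 2.92, so about 2.9% a year.

about 2.9% a year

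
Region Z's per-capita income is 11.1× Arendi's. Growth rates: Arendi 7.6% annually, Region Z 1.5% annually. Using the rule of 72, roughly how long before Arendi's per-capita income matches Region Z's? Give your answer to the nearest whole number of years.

What matters is the difference: 6.1 pp.
Rule of 72 on the gap: the ratio halves every 72/6.1 ≈ 11.80 years.
An 11.1× gap takes log₂(11.1) ≈ 3.47 halvings to close: 3.47 × 11.80 ≈ 41 years.

around 41 years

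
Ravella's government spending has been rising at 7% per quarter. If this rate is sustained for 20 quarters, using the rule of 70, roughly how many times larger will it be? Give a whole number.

Doubling time ≈ 70/7 = 10.00 quarters.
20/10.00 ≈ 2 doublings, so about 2^2 = 4×.

around 4 times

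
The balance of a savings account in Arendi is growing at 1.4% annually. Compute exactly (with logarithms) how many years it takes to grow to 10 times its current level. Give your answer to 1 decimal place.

165.6 years

t = ln(10) / ln(1 + 0.014) = 2.3026 / 0.013903 ≈ 165.62.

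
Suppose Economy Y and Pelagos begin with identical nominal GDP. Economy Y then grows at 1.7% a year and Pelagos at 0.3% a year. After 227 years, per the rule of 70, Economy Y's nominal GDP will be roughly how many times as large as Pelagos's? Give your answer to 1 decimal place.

Rate gap = 1.7% − 0.3% = 1.4 points.
The ratio doubles every 70/1.4 ≈ 50.00 years.
227/50.00 ≈ 4.54 doublings → ratio ≈ 2^4.54 ≈ 23.3.

23.3 times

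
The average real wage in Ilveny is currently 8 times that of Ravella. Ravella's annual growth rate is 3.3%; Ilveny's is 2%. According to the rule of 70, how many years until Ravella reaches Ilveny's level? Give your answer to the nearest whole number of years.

about 162 years

Ravella gains on Ilveny at 3.3% − 2% = 1.3 points a year.
At that relative rate the gap halves every 70/1.3 ≈ 53.85 years.
An 8 times gap closes after 3 halvings: 3 × 53.85 ≈ 162 years.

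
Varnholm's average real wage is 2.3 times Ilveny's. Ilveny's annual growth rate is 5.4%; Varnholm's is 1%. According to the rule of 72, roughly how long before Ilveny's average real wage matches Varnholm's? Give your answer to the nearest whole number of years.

Ilveny gains on Varnholm at 5.4% − 1% = 4.4 points a year.
At that relative rate the gap halves every 72/4.4 ≈ 16.36 years.
A 2.3 times gap takes log₂(2.3) ≈ 1.20 halvings to close: 1.20 × 16.36 ≈ 20 years.

20 years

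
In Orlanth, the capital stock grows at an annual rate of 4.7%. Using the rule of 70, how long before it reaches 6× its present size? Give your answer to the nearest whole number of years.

about 38 years

One doubling takes 70/4.7 = 14.89 years.
Reaching 6× takes log₂(6) ≈ 2.58 doublings.
2.58 × 14.89 ≈ 38 years.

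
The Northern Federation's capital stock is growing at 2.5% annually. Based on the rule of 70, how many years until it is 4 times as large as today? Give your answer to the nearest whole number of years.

Doubling time ≈ 70/2.5 = 28.00 years.
4× is 2 doublings, so 2 × 28.00 ≈ 56 years.

56 years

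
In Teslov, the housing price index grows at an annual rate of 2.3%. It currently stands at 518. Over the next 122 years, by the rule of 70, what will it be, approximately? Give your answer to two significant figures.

around 8300

Doubling time ≈ 70/2.3 = 30.43 years.
122 years is 122/30.43 ≈ 4.01 doublings, a factor of 2^4.01 ≈ 16.11.
518 × 16.11 ≈ 8300.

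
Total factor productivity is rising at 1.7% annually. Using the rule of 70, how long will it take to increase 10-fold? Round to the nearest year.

At 1.7% it doubles every 70/1.7 ≈ 41.18 years.
Reaching 10× takes log₂(10) ≈ 3.32 doublings.
3.32 × 41.18 ≈ 137 years.

around 137 years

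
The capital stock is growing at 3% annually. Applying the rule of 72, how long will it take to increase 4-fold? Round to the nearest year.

roughly 48 years

One doubling takes 72/3 = 24.00 years.
4 = 2^2, so 2 doublings → 48 years.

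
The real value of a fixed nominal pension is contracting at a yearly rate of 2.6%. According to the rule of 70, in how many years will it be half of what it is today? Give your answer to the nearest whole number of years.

about 27 years

Falling at 2.6%, it halves about every 70/2.6 = 26.92 years.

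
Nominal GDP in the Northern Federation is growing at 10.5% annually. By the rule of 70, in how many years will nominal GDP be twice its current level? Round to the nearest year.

At 10.5%, doubling takes about 70/10.5 = 6.67 years.

roughly 7 years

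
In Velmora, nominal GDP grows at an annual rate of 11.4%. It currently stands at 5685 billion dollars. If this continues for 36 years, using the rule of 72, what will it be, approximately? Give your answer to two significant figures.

about 300000 billion dollars

Doubling time ≈ 72/11.4 = 6.32 years.
36 years is 36/6.32 ≈ 5.70 doublings, a factor of 2^5.70 ≈ 51.98.
5685 × 51.98 ≈ 300000 billion dollars.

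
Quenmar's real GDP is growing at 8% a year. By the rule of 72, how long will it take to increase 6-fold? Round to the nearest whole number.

Doubling time ≈ 72/8 = 9.00 years.
6× is log₂ 6 ≈ 2.58 doublings, so ≈ 2.58 × 9.00 = 23 years.

approximately 23 years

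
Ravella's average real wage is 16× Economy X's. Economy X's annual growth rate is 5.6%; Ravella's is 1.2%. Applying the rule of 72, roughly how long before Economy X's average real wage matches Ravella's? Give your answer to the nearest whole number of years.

65 years

The growth-rate gap is 5.6% − 1.2% = 4.4 percentage points.
So the ratio between them halves every 72/4.4 ≈ 16.36 years.
A 16× gap closes after 4 halvings: 4 × 16.36 ≈ 65 years.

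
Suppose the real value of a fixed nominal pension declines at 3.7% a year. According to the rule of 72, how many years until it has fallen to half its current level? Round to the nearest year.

The rule works in reverse for decay: 72/3.7 ≈ 19.46 years to halve.

approximately 19 years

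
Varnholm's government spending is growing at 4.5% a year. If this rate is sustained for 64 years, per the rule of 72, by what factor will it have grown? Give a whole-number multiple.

≈ 16 times

Doubling time ≈ 72/4.5 = 16.00 years.
64/16.00 ≈ 4 doublings, so about 2^4 = 16×.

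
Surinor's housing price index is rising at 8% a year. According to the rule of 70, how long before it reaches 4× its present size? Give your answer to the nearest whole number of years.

Doubling time ≈ 70/8 = 8.75 years.
4 = 2^2, so 2 doublings → 18 years.

≈ 18 years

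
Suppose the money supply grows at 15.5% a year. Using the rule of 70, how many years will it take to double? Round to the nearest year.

about 5 years

Doubling time ≈ 70 / 15.5 = 4.52 years.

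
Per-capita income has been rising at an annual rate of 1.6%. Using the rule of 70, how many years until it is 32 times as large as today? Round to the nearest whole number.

≈ 219 years

Doubling time ≈ 70/1.6 = 43.75 years.
32× is 5 doublings, so 5 × 43.75 ≈ 219 years.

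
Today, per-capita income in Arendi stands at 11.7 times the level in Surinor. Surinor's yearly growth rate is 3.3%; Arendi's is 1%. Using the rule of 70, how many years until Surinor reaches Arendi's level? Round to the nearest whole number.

108 years

What matters is the difference: 2.3 pp.
Rule of 70 on the gap: the ratio halves every 70/2.3 ≈ 30.43 years.
An 11.7 times gap takes log₂(11.7) ≈ 3.55 halvings to close: 3.55 × 30.43 ≈ 108 years.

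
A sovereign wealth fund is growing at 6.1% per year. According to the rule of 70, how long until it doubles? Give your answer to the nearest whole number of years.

At 6.1%, doubling takes about 70/6.1 = 11.48 years.

roughly 11 years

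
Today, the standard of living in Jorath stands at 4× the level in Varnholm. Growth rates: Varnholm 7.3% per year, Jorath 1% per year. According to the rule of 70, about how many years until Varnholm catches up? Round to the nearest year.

Varnholm gains on Jorath at 7.3% − 1% = 6.3 points a year.
At that relative rate the gap halves every 70/6.3 ≈ 11.11 years.
A 4× gap closes after 2 halvings: 2 × 11.11 ≈ 22 years.

about 22 years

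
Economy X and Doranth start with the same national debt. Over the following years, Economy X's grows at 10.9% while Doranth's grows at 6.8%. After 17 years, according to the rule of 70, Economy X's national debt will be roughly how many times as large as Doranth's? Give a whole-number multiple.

≈ 2 times

Economy X pulls ahead at 4.1 pp per year, so the ratio doubles every 70/4.1 ≈ 17.07 years.
In 17 years that's 1.00 doublings: 2^1.00 ≈ 2.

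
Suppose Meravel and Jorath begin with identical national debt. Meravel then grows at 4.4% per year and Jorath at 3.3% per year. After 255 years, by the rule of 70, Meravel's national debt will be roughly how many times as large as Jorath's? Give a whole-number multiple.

Meravel pulls ahead at 1.1 pp per year, so the ratio doubles every 70/1.1 ≈ 63.64 years.
In 255 years that's 4.01 doublings: 2^4.01 ≈ 16.

roughly 16 times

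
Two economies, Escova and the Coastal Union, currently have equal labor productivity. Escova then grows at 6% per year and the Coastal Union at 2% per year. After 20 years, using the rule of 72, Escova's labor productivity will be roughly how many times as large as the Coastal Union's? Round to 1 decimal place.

around 2.2 times

Only the 4-point difference matters.
72/4 ≈ 18.00 years per doubling of the ratio; 20 years gives 1.11 doublings, so ≈ 2.2×.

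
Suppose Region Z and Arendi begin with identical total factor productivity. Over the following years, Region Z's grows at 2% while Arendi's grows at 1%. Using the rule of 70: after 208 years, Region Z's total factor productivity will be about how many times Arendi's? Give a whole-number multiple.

Only the 1-point difference matters.
70/1 ≈ 70.00 years per doubling of the ratio; 208 years gives 2.97 doublings, so ≈ 8×.

roughly 8 times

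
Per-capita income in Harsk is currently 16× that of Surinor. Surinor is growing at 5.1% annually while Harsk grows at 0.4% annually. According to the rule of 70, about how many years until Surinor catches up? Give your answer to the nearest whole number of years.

about 60 years

What matters is the difference: 4.7 pp.
Rule of 70 on the gap: the ratio halves every 70/4.7 ≈ 14.89 years.
A 16× gap closes after 4 halvings: 4 × 14.89 ≈ 60 years.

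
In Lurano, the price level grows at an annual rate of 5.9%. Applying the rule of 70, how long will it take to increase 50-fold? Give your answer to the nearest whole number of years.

Doubling time ≈ 70/5.9 = 11.86 years.
Reaching 50× takes log₂(50) ≈ 5.64 doublings.
5.64 × 11.86 ≈ 67 years.

about 67 years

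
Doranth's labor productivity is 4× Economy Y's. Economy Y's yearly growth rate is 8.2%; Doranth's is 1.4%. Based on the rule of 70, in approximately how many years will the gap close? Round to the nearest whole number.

about 21 years

What matters is the difference: 6.8 pp.
Rule of 70 on the gap: the ratio halves every 70/6.8 ≈ 10.29 years.
A 4× gap closes after 2 halvings: 2 × 10.29 ≈ 21 years.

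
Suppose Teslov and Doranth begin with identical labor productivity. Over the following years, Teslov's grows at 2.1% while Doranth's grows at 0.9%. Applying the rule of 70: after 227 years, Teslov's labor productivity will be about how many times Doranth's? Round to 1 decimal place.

roughly 14.8 times

Teslov pulls ahead at 1.2 pp per year, so the ratio doubles every 70/1.2 ≈ 58.33 years.
In 227 years that's 3.89 doublings: 2^3.89 ≈ 14.8.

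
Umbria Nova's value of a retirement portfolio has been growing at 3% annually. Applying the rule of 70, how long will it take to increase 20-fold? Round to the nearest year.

At 3% it doubles every 70/3 ≈ 23.33 years.
20× is log₂ 20 ≈ 4.32 doublings, so ≈ 4.32 × 23.33 = 101 years.

≈ 101 years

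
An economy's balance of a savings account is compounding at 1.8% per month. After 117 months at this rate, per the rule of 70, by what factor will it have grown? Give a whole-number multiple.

Doubling time ≈ 70/1.8 = 38.89 months.
117/38.89 ≈ 3 doublings, so about 2^3 = 8×.

≈ 8 times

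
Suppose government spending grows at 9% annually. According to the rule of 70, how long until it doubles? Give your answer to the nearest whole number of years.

70/9 ≈ 7.78, so it doubles roughly every 8 years.

≈ 8 years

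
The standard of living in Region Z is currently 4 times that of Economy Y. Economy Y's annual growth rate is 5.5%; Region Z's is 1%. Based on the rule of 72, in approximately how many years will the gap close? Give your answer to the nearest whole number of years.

The growth-rate gap is 5.5% − 1% = 4.5 percentage points.
So the ratio between them halves every 72/4.5 ≈ 16.00 years.
A 4 times gap closes after 2 halvings: 2 × 16.00 ≈ 32 years.

32 years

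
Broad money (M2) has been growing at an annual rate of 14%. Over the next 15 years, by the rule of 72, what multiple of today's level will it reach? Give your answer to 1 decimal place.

≈ 7.6 times

Doubling time ≈ 72/14 = 5.14 years.
15 years / 5.14 ≈ 2.92 doublings → factor 2^2.92 ≈ 7.6.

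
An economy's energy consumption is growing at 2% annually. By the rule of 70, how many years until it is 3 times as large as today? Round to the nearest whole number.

Doubling time ≈ 70/2 = 35.00 years.
3× is log₂ 3 ≈ 1.58 doublings, so ≈ 1.58 × 35.00 = 55 years.

around 55 years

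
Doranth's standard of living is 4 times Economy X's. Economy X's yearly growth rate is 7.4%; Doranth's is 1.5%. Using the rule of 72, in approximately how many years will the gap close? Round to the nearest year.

The growth-rate gap is 7.4% − 1.5% = 5.9 percentage points.
So the ratio between them halves every 72/5.9 ≈ 12.20 years.
A 4 times gap closes after 2 halvings: 2 × 12.20 ≈ 24 years.

24 years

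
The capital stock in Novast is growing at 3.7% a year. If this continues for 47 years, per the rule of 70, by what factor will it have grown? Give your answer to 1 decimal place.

Doubling time ≈ 70/3.7 = 18.92 years.
47 years / 18.92 ≈ 2.48 doublings → factor 2^2.48 ≈ 5.6.

roughly 5.6 times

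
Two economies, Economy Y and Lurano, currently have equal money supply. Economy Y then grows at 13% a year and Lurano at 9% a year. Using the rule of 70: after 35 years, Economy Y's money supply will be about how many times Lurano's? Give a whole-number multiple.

around 4 times

Economy Y pulls ahead at 4 pp per year, so the ratio doubles every 70/4 ≈ 17.50 years.
In 35 years that's 2.00 doublings: 2^2.00 ≈ 4.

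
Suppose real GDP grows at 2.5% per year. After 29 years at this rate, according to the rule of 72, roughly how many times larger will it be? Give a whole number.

about 2 times

At 2.5% one doubling takes ≈ 28.80 years; 29 years is 1 of them, so ×2.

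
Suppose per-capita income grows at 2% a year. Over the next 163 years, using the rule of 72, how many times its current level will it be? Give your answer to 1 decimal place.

23.1 times

Doubling time ≈ 72/2 = 36.00 years.
163 years / 36.00 ≈ 4.53 doublings → factor 2^4.53 ≈ 23.1.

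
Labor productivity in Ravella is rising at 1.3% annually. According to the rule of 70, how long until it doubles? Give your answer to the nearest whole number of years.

roughly 54 years

70/1.3 ≈ 53.85, so it doubles roughly every 54 years.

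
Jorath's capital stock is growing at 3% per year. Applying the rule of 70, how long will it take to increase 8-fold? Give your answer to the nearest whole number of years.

70 years

At 3% it doubles every 70/3 ≈ 23.33 years.
8 = 2^3, so 3 doublings → 70 years.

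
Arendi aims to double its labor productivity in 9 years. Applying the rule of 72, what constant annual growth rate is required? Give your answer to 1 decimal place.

≈ 8.0% annually

72 / 9 ≈ 8.00, so about 8.0% annually.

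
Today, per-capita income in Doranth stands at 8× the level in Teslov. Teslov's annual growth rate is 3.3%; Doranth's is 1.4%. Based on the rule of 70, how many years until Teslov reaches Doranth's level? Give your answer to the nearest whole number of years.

The growth-rate gap is 3.3% − 1.4% = 1.9 percentage points.
So the ratio between them halves every 70/1.9 ≈ 36.84 years.
An 8× gap closes after 3 halvings: 3 × 36.84 ≈ 111 years.

about 111 years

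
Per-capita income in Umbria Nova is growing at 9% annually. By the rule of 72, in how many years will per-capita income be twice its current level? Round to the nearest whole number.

roughly 8 years

Doubling time ≈ 72 / 9 = 8.00 years.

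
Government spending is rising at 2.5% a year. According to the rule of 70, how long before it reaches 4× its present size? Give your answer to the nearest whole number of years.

roughly 56 years

One doubling takes 70/2.5 = 28.00 years.
Getting to 4× needs 2 doublings: 2 × 28.00 ≈ 56 years.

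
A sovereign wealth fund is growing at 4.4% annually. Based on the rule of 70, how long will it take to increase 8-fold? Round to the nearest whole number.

≈ 48 years

One doubling takes 70/4.4 = 15.91 years.
Getting to 8× needs 3 doublings: 3 × 15.91 ≈ 48 years.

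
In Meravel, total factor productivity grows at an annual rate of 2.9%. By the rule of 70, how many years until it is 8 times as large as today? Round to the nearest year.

about 72 years

One doubling takes 70/2.9 = 24.14 years.
8 = 2^3, so 3 doublings → 72 years.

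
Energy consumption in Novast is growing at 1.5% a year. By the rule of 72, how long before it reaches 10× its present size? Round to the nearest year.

At 1.5% it doubles every 72/1.5 ≈ 48.00 years.
Reaching 10× takes log₂(10) ≈ 3.32 doublings.
3.32 × 48.00 ≈ 159 years.

approximately 159 years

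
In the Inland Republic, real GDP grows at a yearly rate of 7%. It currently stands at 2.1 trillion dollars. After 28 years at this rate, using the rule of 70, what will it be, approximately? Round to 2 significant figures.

Doubling time ≈ 70/7 = 10.00 years.
28 years is 28/10.00 ≈ 2.80 doublings, a factor of 2^2.80 ≈ 6.96.
2.1 × 6.96 ≈ 15 trillion dollars.

around 15 trillion dollars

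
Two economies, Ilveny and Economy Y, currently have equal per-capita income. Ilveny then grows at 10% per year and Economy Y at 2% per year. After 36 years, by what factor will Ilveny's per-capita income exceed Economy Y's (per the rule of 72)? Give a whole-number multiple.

around 16 times

Rate gap = 10% − 2% = 8 points.
The ratio doubles every 72/8 ≈ 9.00 years.
36/9.00 ≈ 4.00 doublings → ratio ≈ 2^4.00 ≈ 16.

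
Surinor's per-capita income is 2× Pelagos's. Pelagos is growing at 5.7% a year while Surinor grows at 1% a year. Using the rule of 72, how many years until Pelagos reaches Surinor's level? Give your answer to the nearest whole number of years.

Pelagos gains on Surinor at 5.7% − 1% = 4.7 points a year.
At that relative rate the gap halves every 72/4.7 ≈ 15.32 years.
A 2× gap closes after 1 halving: 1 × 15.32 ≈ 15 years.

around 15 years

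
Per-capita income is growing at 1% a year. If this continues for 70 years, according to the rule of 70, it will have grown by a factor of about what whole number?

Doubling time ≈ 70/1 = 70.00 years.
70/70.00 ≈ 1 doubling, so about 2^1 = 2×.

approximately 2 times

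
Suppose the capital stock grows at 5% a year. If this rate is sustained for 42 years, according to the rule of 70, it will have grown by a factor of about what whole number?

approximately 8 times

Doubling time ≈ 70/5 = 14.00 years.
42/14.00 ≈ 3 doublings, so about 2^3 = 8×.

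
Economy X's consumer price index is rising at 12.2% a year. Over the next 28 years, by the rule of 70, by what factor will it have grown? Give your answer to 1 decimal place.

around 29.4 times

Doubling time ≈ 70/12.2 = 5.74 years.
28 years / 5.74 ≈ 4.88 doublings → factor 2^4.88 ≈ 29.4.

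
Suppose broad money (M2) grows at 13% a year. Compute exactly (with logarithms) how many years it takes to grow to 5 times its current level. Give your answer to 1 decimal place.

t = ln(5) / ln(1 + 0.13) = 1.6094 / 0.122218 ≈ 13.17.

13.2 years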